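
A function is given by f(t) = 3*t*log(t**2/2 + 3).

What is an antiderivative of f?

An antiderivative F(t) passes only if d/dt[F] lands on f(t) exactly.
Check: d/dt[3*t**2*log(t**2/2 + 3)/2 - 3*t**2/2 + 9*log(t**2 + 6)] = 3*t*log(t**2/2 + 3) = f(t).

An antiderivative is F(t) = 3*t**2*log(t**2/2 + 3)/2 - 3*t**2/2 + 9*log(t**2 + 6).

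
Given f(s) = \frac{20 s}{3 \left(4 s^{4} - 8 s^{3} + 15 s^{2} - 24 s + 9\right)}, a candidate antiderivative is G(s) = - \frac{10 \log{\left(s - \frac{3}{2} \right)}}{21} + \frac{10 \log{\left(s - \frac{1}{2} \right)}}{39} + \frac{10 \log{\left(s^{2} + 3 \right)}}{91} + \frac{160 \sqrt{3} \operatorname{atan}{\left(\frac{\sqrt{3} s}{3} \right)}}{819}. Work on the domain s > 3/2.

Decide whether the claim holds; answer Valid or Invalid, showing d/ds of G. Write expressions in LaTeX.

Invalid: d/ds[G] - f = - \frac{40 s}{12 s^{4} - 24 s^{3} + 45 s^{2} - 72 s + 27}, which is not 0.

d/ds[G] = - \frac{20 s}{12 s^{4} - 24 s^{3} + 45 s^{2} - 72 s + 27}
d/ds[G] - f(s) = - \frac{40 s}{12 s^{4} - 24 s^{3} + 45 s^{2} - 72 s + 27} != 0.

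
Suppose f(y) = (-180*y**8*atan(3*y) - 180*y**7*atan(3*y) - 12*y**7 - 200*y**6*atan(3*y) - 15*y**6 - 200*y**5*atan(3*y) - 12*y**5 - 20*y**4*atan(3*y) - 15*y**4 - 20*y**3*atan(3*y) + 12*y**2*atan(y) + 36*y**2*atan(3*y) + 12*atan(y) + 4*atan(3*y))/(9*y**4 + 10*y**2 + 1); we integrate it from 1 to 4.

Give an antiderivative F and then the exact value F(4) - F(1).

f has the shape u'v + uv' for u = -4*y**5 - 5*y**4 + 4*atan(y) and v = atan(3*y) — it is the derivative of the product u*v.
F(y) = -4*(y**5 + 5*y**4/4 - atan(y))*atan(3*y) is an antiderivative of f.
Check: d/dy[-4*(y**5 + 5*y**4/4 - atan(y))*atan(3*y)] = (-180*y**8*atan(3*y) - 180*y**7*atan(3*y) - 12*y**7 - 200*y**6*atan(3*y) - 15*y**6 - 200*y**5*atan(3*y) - 12*y**5 - 20*y**4*atan(3*y) - 15*y**4 - 20*y**3*atan(3*y) + 12*y**2*atan(y) + 36*y**2*atan(3*y) + 12*atan(y) + 4*atan(3*y))/(9*y**4 + 10*y**2 + 1) = f(y).
F(4) = -5376*atan(12) + 4*atan(4)*atan(12); F(1) = -9*atan(3) + pi*atan(3).
Integral = F(4) - F(1) = -5376*atan(12) - pi*atan(3) + 4*atan(4)*atan(12) + 9*atan(3).

Antiderivative: F(y) = -4*(y**5 + 5*y**4/4 - atan(y))*atan(3*y); value = -5376*atan(12) - pi*atan(3) + 4*atan(4)*atan(12) + 9*atan(3)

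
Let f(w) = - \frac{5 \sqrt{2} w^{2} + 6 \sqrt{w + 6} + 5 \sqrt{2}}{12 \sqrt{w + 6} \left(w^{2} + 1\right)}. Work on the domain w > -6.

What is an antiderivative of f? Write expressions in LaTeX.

Whatever form F(w) takes, F'(w) = f(w) is non-negotiable.
Check: d/dw[- \frac{5 \sqrt{\frac{w}{2} + 3}}{3} - \frac{\operatorname{atan}{\left(w \right)}}{2}] = \frac{- 5 \sqrt{2} w^{2} - 6 \sqrt{w + 6} - 5 \sqrt{2}}{12 w^{2} \sqrt{w + 6} + 12 \sqrt{w + 6}}, which equals f(w).

An antiderivative is F(w) = - \frac{5 \sqrt{\frac{w}{2} + 3}}{3} - \frac{\operatorname{atan}{\left(w \right)}}{2}.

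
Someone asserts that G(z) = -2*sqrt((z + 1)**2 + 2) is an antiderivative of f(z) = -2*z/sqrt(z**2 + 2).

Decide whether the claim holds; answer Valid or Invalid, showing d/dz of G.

d/dz[G] = (-2*z - 2)/sqrt(z**2 + 2*z + 3)
d/dz[G] - f(z) = (-2*z*sqrt(z**2 + 2) + 2*z*sqrt(z**2 + 2*z + 3) - 2*sqrt(z**2 + 2))/(sqrt(z**2 + 2)*sqrt(z**2 + 2*z + 3)) != 0.

Invalid: d/dz[G] - f = (-2*z*sqrt(z**2 + 2) + 2*z*sqrt(z**2 + 2*z + 3) - 2*sqrt(z**2 + 2))/(sqrt(z**2 + 2)*sqrt(z**2 + 2*z + 3)), which is not 0.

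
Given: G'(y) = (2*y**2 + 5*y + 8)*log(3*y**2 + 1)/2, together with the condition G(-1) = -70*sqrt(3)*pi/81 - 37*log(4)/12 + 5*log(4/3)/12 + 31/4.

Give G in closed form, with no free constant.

Recover the given G'(y) by differentiating a candidate G(y); any mismatch rules it out.
A general antiderivative is -2*y**3/9 - 5*y**2/4 - 70*y/9 + (y**3/3 + 5*y**2/4 + 4*y)*log(3*y**2 + 1) + 5*log(y**2 + 1/3)/12 + 70*sqrt(3)*atan(sqrt(3)*y)/27 + C.
The condition gives C = -70*sqrt(3)*pi/81 - 37*log(4)/12 + 5*log(4/3)/12 + 31/4 - (-70*sqrt(3)*pi/81 - 37*log(4)/12 + 5*log(4/3)/12 + 27/4) = 1.
So G(y) = (-24*y**3 - 135*y**2 + 9*y*(4*y**2 + 15*y + 48)*log(3*y**2 + 1) - 840*y + 45*log(y**2 + 1/3) + 280*sqrt(3)*atan(sqrt(3)*y) + 108)/108.
Check: d/dy[(-24*y**3 - 135*y**2 + 9*y*(4*y**2 + 15*y + 48)*log(3*y**2 + 1) - 840*y + 45*log(y**2 + 1/3) + 280*sqrt(3)*atan(sqrt(3)*y) + 108)/108] = y**2*log(3*y**2 + 1) + 5*y*log(3*y**2 + 1)/2 + 4*log(3*y**2 + 1), which equals G'(y).

G(y) = (-24*y**3 - 135*y**2 + 9*y*(4*y**2 + 15*y + 48)*log(3*y**2 + 1) - 840*y + 45*log(y**2 + 1/3) + 280*sqrt(3)*atan(sqrt(3)*y) + 108)/108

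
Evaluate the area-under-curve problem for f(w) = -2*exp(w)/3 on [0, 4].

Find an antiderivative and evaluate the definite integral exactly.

Differentiate the proposed F(w) back; it has to land on f(w) exactly.
F(w) = -2*exp(w)/3 is an antiderivative of f.
Check: d/dw[-2*exp(w)/3] = -2*exp(w)/3 = f(w).
F(4) = -2*exp(4)/3; F(0) = -2/3.
Integral = F(4) - F(0) = 2/3 - 2*exp(4)/3.

Antiderivative: F(w) = -2*exp(w)/3; value = 2/3 - 2*exp(4)/3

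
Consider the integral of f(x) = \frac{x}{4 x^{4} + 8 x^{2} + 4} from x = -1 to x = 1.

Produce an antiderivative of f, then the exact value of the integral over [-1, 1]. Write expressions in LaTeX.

f matches the chain-rule pattern g'(h)*h' with inner function h(x) = 2 x^{2} + 2; substituting u = h(x) collapses the integral.
F(x) = - \frac{1}{8 x^{2} + 8} is an antiderivative of f.
Check: d/dx[- \frac{1}{8 x^{2} + 8}] = \frac{x}{4 x^{4} + 8 x^{2} + 4} = f(x).
F(1) = - \frac{1}{16}; F(-1) = - \frac{1}{16}.
Integral = F(1) - F(-1) = 0.

Antiderivative: F(x) = - \frac{1}{8 x^{2} + 8}; value = 0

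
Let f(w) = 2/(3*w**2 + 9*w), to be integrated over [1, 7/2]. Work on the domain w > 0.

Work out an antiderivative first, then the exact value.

Antiderivative: F(w) = -2*(-log(w) + log(w + 3))/9; value = -2*log(13/2)/9 + 2*log(7/2)/9 + 2*log(4)/9

Factor the denominator (3*w*(w + 3)) and decompose: f = -2/(9*(w + 3)) + 2/(9*w); each piece integrates to a log, atan, or power term.
F(w) = -2*(-log(w) + log(w + 3))/9 is an antiderivative of f.
Check: d/dw[-2*(-log(w) + log(w + 3))/9] = 2/(3*w**2 + 9*w) = f(w).
F(7/2) = -2*log(13/2)/9 + 2*log(7/2)/9; F(1) = -2*log(4)/9.
Integral = F(7/2) - F(1) = -2*log(13/2)/9 + 2*log(7/2)/9 + 2*log(4)/9.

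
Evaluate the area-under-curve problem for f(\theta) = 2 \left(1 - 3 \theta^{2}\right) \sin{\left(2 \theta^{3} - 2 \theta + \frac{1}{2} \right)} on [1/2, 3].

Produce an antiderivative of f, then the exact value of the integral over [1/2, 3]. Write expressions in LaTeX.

The substitution u = 2 \theta^{3} - 2 \theta + \frac{1}{2} works: f is exactly (dF/du)*(du/d\theta) for that inner function.
F(\theta) = \cos{\left(2 \theta^{3} - 2 \theta + \frac{1}{2} \right)} is an antiderivative of f.
Check: d/d\theta[\cos{\left(2 \theta^{3} - 2 \theta + \frac{1}{2} \right)}] = - 6 \theta^{2} \sin{\left(2 \theta^{3} - 2 \theta + \frac{1}{2} \right)} + 2 \sin{\left(2 \theta^{3} - 2 \theta + \frac{1}{2} \right)}, which equals f(\theta).
F(3) = \cos{\left(\frac{97}{2} \right)}; F(1/2) = \cos{\left(\frac{1}{4} \right)}.
Integral = F(3) - F(1/2) = - \cos{\left(\frac{1}{4} \right)} + \cos{\left(\frac{97}{2} \right)}.

Antiderivative: F(\theta) = \cos{\left(2 \theta^{3} - 2 \theta + \frac{1}{2} \right)}; value = - \cos{\left(\frac{1}{4} \right)} + \cos{\left(\frac{97}{2} \right)}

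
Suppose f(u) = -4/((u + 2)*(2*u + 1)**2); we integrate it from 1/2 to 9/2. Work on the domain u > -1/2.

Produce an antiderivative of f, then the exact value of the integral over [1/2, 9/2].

Antiderivative: F(u) = (8*u*log(u + 1/2) - 8*u*log(u + 2) + 4*log(u + 1/2) - 4*log(u + 2) + 12)/(18*u + 9); value = -4*log(13/2)/9 - 8/15 + 4*log(5/2)/9 + 4*log(5)/9

The denominator factors as (u + 2)*(2*u + 1)**2; partial fractions split f into directly integrable pieces: 8/(9*(2*u + 1)) - 8/(3*(2*u + 1)**2) - 4/(9*(u + 2)).
F(u) = (8*u*log(u + 1/2) - 8*u*log(u + 2) + 4*log(u + 1/2) - 4*log(u + 2) + 12)/(18*u + 9) is an antiderivative of f.
Check: d/du[(8*u*log(u + 1/2) - 8*u*log(u + 2) + 4*log(u + 1/2) - 4*log(u + 2) + 12)/(18*u + 9)] = -4/(4*u**3 + 12*u**2 + 9*u + 2), which equals f(u).
F(9/2) = -4*log(13/2)/9 + 2/15 + 4*log(5)/9; F(1/2) = 2/3 - 4*log(5/2)/9.
Integral = F(9/2) - F(1/2) = -4*log(13/2)/9 - 8/15 + 4*log(5/2)/9 + 4*log(5)/9.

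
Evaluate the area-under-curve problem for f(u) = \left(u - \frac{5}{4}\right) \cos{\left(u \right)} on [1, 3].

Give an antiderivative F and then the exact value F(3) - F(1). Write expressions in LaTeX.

A candidate is checked by its d/du: the result must match f(u).
F(u) = u \sin{\left(u \right)} - \frac{5 \sin{\left(u \right)}}{4} + \cos{\left(u \right)} is an antiderivative of f.
Check: d/du[u \sin{\left(u \right)} - \frac{5 \sin{\left(u \right)}}{4} + \cos{\left(u \right)}] = u \cos{\left(u \right)} - \frac{5 \cos{\left(u \right)}}{4}, which equals f(u).
F(3) = \cos{\left(3 \right)} + \frac{7 \sin{\left(3 \right)}}{4}; F(1) = - \frac{\sin{\left(1 \right)}}{4} + \cos{\left(1 \right)}.
Integral = F(3) - F(1) = \cos{\left(3 \right)} - \cos{\left(1 \right)} + \frac{\sin{\left(1 \right)}}{4} + \frac{7 \sin{\left(3 \right)}}{4}.

Antiderivative: F(u) = u \sin{\left(u \right)} - \frac{5 \sin{\left(u \right)}}{4} + \cos{\left(u \right)}; value = \cos{\left(3 \right)} - \cos{\left(1 \right)} + \frac{\sin{\left(1 \right)}}{4} + \frac{7 \sin{\left(3 \right)}}{4}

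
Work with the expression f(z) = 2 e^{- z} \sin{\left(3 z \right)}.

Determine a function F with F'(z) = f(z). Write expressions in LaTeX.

An antiderivative is F(z) = \frac{\left(- \sin{\left(3 z \right)} - 3 \cos{\left(3 z \right)}\right) e^{- z}}{5}.

Since d/dz undoes antidifferentiation here, F'(z) = f(z) is required of F(z).
Check: d/dz[\frac{\left(- \sin{\left(3 z \right)} - 3 \cos{\left(3 z \right)}\right) e^{- z}}{5}] = 2 e^{- z} \sin{\left(3 z \right)} = f(z).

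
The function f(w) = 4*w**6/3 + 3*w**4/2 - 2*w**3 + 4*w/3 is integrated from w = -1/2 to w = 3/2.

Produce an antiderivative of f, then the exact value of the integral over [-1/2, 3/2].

Antiderivative: F(w) = 4*w**7/21 + 3*w**5/10 - w**4/2 + 2*w**2/3; value = 2451/560

Integrate term by term and add the pieces.
F(w) = 4*w**7/21 + 3*w**5/10 - w**4/2 + 2*w**2/3 is an antiderivative of f.
Check: d/dw[4*w**7/21 + 3*w**5/10 - w**4/2 + 2*w**2/3] = 4*w**6/3 + 3*w**4/2 - 2*w**3 + 4*w/3 = f(w).
F(3/2) = 10083/2240; F(-1/2) = 279/2240.
Integral = F(3/2) - F(-1/2) = 2451/560.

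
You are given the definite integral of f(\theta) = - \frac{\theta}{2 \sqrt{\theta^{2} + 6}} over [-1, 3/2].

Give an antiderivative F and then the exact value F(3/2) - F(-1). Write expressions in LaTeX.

Antiderivative: F(\theta) = - \frac{\sqrt{\theta^{2} + 6}}{2}; value = - \frac{\sqrt{33}}{4} + \frac{\sqrt{7}}{2}

f matches the chain-rule pattern g'(h)*h' with inner function h(\theta) = \theta^{2} + 6; substituting u = h(\theta) collapses the integral.
F(\theta) = - \frac{\sqrt{\theta^{2} + 6}}{2} is an antiderivative of f.
Check: d/d\theta[- \frac{\sqrt{\theta^{2} + 6}}{2}] = - \frac{\theta}{2 \sqrt{\theta^{2} + 6}} = f(\theta).
F(3/2) = - \frac{\sqrt{33}}{4}; F(-1) = - \frac{\sqrt{7}}{2}.
Integral = F(3/2) - F(-1) = - \frac{\sqrt{33}}{4} + \frac{\sqrt{7}}{2}.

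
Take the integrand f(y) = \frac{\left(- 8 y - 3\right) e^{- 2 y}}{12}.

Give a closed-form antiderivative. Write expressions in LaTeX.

f has the shape u'v + uv' for u = \frac{y}{3} + \frac{7}{24} and v = e^{- 2 y} — it is the derivative of the product u*v.
Check: d/dy[\frac{\left(8 y + 7\right) e^{- 2 y}}{24}] = \frac{\left(- 8 y - 3\right) e^{- 2 y}}{12} = f(y).

An antiderivative is F(y) = \frac{\left(8 y + 7\right) e^{- 2 y}}{24}.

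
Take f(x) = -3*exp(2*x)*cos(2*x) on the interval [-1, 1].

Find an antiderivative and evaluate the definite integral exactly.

Since d/dx undoes antidifferentiation here, F'(x) = f(x) is required of F(x).
F(x) = -3*(sin(2*x) + cos(2*x))*exp(2*x)/4 is an antiderivative of f.
Check: d/dx[-3*(sin(2*x) + cos(2*x))*exp(2*x)/4] = -3*exp(2*x)*cos(2*x) = f(x).
F(1) = -3*exp(2)*sin(2)/4 - 3*exp(2)*cos(2)/4; F(-1) = -3*exp(-2)*cos(2)/4 + 3*exp(-2)*sin(2)/4.
Integral = F(1) - F(-1) = -3*exp(2)*sin(2)/4 - 3*exp(-2)*sin(2)/4 + 3*exp(-2)*cos(2)/4 - 3*exp(2)*cos(2)/4.

Antiderivative: F(x) = -3*(sin(2*x) + cos(2*x))*exp(2*x)/4; value = -3*exp(2)*sin(2)/4 - 3*exp(-2)*sin(2)/4 + 3*exp(-2)*cos(2)/4 - 3*exp(2)*cos(2)/4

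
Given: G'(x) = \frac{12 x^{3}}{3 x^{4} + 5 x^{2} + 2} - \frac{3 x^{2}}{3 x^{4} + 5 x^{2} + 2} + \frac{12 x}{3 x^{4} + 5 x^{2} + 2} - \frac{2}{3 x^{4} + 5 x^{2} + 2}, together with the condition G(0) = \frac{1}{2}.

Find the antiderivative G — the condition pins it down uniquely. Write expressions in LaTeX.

Integrate term by term and add the pieces.
A general antiderivative is 2 \log{\left(\frac{3 x^{2}}{2} + 1 \right)} - \operatorname{atan}{\left(x \right)} + C.
The condition gives C = \frac{1}{2} - (0) = \frac{1}{2}.
So G(x) = 2 \log{\left(\frac{3 x^{2}}{2} + 1 \right)} - \operatorname{atan}{\left(x \right)} + \frac{1}{2}.
Check: d/dx[2 \log{\left(\frac{3 x^{2}}{2} + 1 \right)} - \operatorname{atan}{\left(x \right)} + \frac{1}{2}] = \frac{12 x^{3} - 3 x^{2} + 12 x - 2}{3 x^{4} + 5 x^{2} + 2}, which equals G'(x).

G(x) = 2 \log{\left(\frac{3 x^{2}}{2} + 1 \right)} - \operatorname{atan}{\left(x \right)} + \frac{1}{2}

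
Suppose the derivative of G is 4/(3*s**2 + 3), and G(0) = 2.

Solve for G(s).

A candidate passes only if d/ds[G] lands on the given G'(s) exactly.
A general antiderivative is 4*atan(s)/3 + C.
The condition gives C = 2 - (0) = 2.
So G(s) = 2*(2*atan(s) + 3)/3.
Check: d/ds[2*(2*atan(s) + 3)/3] = 4/(3*s**2 + 3) = G'(s).

G(s) = 2*(2*atan(s) + 3)/3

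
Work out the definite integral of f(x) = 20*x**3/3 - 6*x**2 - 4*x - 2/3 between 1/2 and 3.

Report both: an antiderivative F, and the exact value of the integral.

Antiderivative: F(x) = 5*x**4/3 - 2*x**3 - 2*x**2 - 2*x/3; value = 2975/48

Integrate term by term and add the pieces.
F(x) = 5*x**4/3 - 2*x**3 - 2*x**2 - 2*x/3 is an antiderivative of f.
Check: d/dx[5*x**4/3 - 2*x**3 - 2*x**2 - 2*x/3] = 20*x**3/3 - 6*x**2 - 4*x - 2/3 = f(x).
F(3) = 61; F(1/2) = -47/48.
Integral = F(3) - F(1/2) = 2975/48.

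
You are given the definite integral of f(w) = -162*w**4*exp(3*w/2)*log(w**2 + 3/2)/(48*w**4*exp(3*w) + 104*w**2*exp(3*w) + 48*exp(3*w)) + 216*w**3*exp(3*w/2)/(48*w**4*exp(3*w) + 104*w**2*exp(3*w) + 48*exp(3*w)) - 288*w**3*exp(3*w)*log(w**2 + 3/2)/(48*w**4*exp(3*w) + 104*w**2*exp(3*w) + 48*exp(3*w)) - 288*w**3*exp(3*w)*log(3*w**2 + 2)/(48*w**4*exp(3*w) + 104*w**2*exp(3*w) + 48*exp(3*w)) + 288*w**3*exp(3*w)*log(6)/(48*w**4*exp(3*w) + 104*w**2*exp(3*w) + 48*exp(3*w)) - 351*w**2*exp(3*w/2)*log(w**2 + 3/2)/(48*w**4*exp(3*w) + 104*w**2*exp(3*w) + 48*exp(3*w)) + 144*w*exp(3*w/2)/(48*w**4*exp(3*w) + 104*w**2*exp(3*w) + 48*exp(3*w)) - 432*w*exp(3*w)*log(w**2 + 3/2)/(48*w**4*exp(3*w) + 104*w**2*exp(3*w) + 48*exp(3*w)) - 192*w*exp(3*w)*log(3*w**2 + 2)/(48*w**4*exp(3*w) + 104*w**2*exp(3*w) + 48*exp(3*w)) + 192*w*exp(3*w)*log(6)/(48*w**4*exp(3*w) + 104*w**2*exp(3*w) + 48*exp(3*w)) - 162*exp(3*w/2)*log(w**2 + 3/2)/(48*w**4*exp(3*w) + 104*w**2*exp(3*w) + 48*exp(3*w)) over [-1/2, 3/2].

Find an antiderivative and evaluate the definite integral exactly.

f has the shape u'v + uv' for u = -3*log(w**2/2 + 1/3) + 9*exp(-3*w/2)/4 and v = log(w**2 + 3/2) — it is the derivative of the product u*v.
F(w) = -3*log(w**2/2 + 1/3)*log(w**2 + 3/2) + 9*exp(-3*w/2)*log(w**2 + 3/2)/4 is an antiderivative of f.
Check: d/dw[-3*log(w**2/2 + 1/3)*log(w**2 + 3/2) + 9*exp(-3*w/2)*log(w**2 + 3/2)/4] = (-162*w**4*exp(3*w/2)*log(w**2 + 3/2) + 216*w**3*exp(3*w/2) - 288*w**3*exp(3*w)*log(w**2 + 3/2) - 288*w**3*exp(3*w)*log(3*w**2 + 2) + 288*w**3*exp(3*w)*log(6) - 351*w**2*exp(3*w/2)*log(w**2 + 3/2) + 144*w*exp(3*w/2) - 432*w*exp(3*w)*log(w**2 + 3/2) - 192*w*exp(3*w)*log(3*w**2 + 2) + 192*w*exp(3*w)*log(6) - 162*exp(3*w/2)*log(w**2 + 3/2))/(48*w**4*exp(3*w) + 104*w**2*exp(3*w) + 48*exp(3*w)), which equals f(w).
F(3/2) = -3*log(35/24)*log(15/4) + 9*exp(-9/4)*log(15/4)/4; F(-1/2) = -3*log(11/24)*log(7/4) + 9*exp(3/4)*log(7/4)/4.
Integral = F(3/2) - F(-1/2) = -9*exp(3/4)*log(7/4)/4 - 3*log(35/24)*log(15/4) + 3*log(11/24)*log(7/4) + 9*exp(-9/4)*log(15/4)/4.

Antiderivative: F(w) = -3*log(w**2/2 + 1/3)*log(w**2 + 3/2) + 9*exp(-3*w/2)*log(w**2 + 3/2)/4; value = -9*exp(3/4)*log(7/4)/4 - 3*log(35/24)*log(15/4) + 3*log(11/24)*log(7/4) + 9*exp(-9/4)*log(15/4)/4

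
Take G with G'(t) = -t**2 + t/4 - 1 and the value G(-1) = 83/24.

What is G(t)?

The integrand splits into summands that can be handled one at a time.
A general antiderivative is -t**3/3 + t**2/8 - t + C.
The condition gives C = 83/24 - (35/24) = 2.
So G(t) = -t**3/3 + t**2/8 - t + 2.
Check: d/dt[-t**3/3 + t**2/8 - t + 2] = -t**2 + t/4 - 1 = G'(t).

G(t) = -t**3/3 + t**2/8 - t + 2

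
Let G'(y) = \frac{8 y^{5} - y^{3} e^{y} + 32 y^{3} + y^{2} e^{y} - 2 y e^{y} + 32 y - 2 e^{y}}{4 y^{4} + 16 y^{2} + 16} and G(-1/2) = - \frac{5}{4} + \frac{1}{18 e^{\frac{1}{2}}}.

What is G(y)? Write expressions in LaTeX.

A first test for any G(y): its y-derivative must equal the given G'(y).
A general antiderivative is y^{2} - \frac{y e^{y}}{2 \left(2 y^{2} + 4\right)} - 2 + C.
The condition gives C = - \frac{5}{4} + \frac{1}{18 e^{\frac{1}{2}}} - (- \frac{7}{4} + \frac{1}{18 e^{\frac{1}{2}}}) = \frac{1}{2}.
So G(y) = y^{2} - \frac{y e^{y}}{4 y^{2} + 8} - \frac{3}{2}.
Check: d/dy[y^{2} - \frac{y e^{y}}{4 y^{2} + 8} - \frac{3}{2}] = \frac{8 y^{5} - y^{3} e^{y} + 32 y^{3} + y^{2} e^{y} - 2 y e^{y} + 32 y - 2 e^{y}}{4 y^{4} + 16 y^{2} + 16} = G'(y).

G(y) = y^{2} - \frac{y e^{y}}{4 y^{2} + 8} - \frac{3}{2}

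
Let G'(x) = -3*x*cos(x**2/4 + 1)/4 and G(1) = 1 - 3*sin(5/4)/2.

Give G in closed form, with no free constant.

G(x) = 1 - 3*sin(x**2/4 + 1)/2

The substitution u = x**2/4 + 1 works: G'(x) is exactly (dG/du)*(du/dx) for that inner function.
A general antiderivative is -3*sin(x**2/4 + 1)/2 + C.
The condition gives C = 1 - 3*sin(5/4)/2 - (-3*sin(5/4)/2) = 1.
So G(x) = 1 - 3*sin(x**2/4 + 1)/2.
Check: d/dx[1 - 3*sin(x**2/4 + 1)/2] = -3*x*cos(x**2/4 + 1)/4 = G'(x).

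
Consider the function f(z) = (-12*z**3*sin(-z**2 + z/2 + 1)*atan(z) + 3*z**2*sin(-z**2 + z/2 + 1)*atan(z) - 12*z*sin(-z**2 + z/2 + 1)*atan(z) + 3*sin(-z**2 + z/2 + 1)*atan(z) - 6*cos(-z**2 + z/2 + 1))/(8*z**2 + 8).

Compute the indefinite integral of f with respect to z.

f has the shape u'v + uv' for u = -3*atan(z)/4 and v = cos(-z**2 + z/2 + 1) — it is the derivative of the product u*v.
Check: d/dz[-3*cos(-z**2 + z/2 + 1)*atan(z)/4] = (-12*z**3*sin(-z**2 + z/2 + 1)*atan(z) + 3*z**2*sin(-z**2 + z/2 + 1)*atan(z) - 12*z*sin(-z**2 + z/2 + 1)*atan(z) + 3*sin(-z**2 + z/2 + 1)*atan(z) - 6*cos(-z**2 + z/2 + 1))/(8*z**2 + 8) = f(z).

F(z) = -3*cos(-z**2 + z/2 + 1)*atan(z)/4 + C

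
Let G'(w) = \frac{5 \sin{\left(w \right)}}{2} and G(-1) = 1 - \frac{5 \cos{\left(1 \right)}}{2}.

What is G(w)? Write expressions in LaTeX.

Any candidate G(w) must reproduce the stated G'(w) exactly.
A general antiderivative is - \frac{5 \cos{\left(w \right)}}{2} + C.
The condition gives C = 1 - \frac{5 \cos{\left(1 \right)}}{2} - (- \frac{5 \cos{\left(1 \right)}}{2}) = 1.
So G(w) = 1 - \frac{5 \cos{\left(w \right)}}{2}.
Check: d/dw[1 - \frac{5 \cos{\left(w \right)}}{2}] = \frac{5 \sin{\left(w \right)}}{2} = G'(w).

G(w) = 1 - \frac{5 \cos{\left(w \right)}}{2}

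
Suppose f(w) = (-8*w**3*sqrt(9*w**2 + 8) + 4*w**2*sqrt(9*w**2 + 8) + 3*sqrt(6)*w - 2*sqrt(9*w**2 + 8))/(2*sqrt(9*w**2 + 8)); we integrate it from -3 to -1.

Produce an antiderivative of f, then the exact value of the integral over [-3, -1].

A first test for any F(w): its w-derivative must equal f(w) identically.
F(w) = -w**4 + 2*w**3/3 - w + sqrt(6)*sqrt(9*w**2 + 8)/6 is an antiderivative of f.
Check: d/dw[-w**4 + 2*w**3/3 - w + sqrt(6)*sqrt(9*w**2 + 8)/6] = (-8*w**3*sqrt(9*w**2 + 8) + 4*w**2*sqrt(9*w**2 + 8) + 3*sqrt(6)*w - 2*sqrt(9*w**2 + 8))/(2*sqrt(9*w**2 + 8)) = f(w).
F(-1) = -2/3 + sqrt(102)/6; F(-3) = -96 + sqrt(534)/6.
Integral = F(-1) - F(-3) = -sqrt(534)/6 + sqrt(102)/6 + 286/3.

Antiderivative: F(w) = -w**4 + 2*w**3/3 - w + sqrt(6)*sqrt(9*w**2 + 8)/6; value = -sqrt(534)/6 + sqrt(102)/6 + 286/3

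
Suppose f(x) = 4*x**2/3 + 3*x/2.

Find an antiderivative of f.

The integrand splits into summands that can be handled one at a time.
Check: d/dx[x**2*(16*x + 27)/36] = 4*x**2/3 + 3*x/2 = f(x).

An antiderivative is F(x) = x**2*(16*x + 27)/36.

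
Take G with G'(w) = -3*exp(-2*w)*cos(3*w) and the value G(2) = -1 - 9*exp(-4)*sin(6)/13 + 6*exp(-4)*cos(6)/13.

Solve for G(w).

G(w) = (-13*exp(2*w) - 9*sin(3*w) + 6*cos(3*w))*exp(-2*w)/13

Differentiate the proposed G(w) back; it has to land on the given G'(w).
A general antiderivative is -9*exp(-2*w)*sin(3*w)/13 + 6*exp(-2*w)*cos(3*w)/13 + C.
The condition gives C = -1 - 9*exp(-4)*sin(6)/13 + 6*exp(-4)*cos(6)/13 - (-9*exp(-4)*sin(6)/13 + 6*exp(-4)*cos(6)/13) = -1.
So G(w) = (-13*exp(2*w) - 9*sin(3*w) + 6*cos(3*w))*exp(-2*w)/13.
Check: d/dw[(-13*exp(2*w) - 9*sin(3*w) + 6*cos(3*w))*exp(-2*w)/13] = -3*exp(-2*w)*cos(3*w) = G'(w).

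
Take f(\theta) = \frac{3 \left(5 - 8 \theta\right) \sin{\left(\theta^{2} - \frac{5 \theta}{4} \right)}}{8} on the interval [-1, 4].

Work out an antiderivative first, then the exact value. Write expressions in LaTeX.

The substitution u = \theta^{2} - \frac{5 \theta}{4} works: f is exactly (dF/du)*(du/d\theta) for that inner function.
F(\theta) = \frac{3 \cos{\left(\theta^{2} - \frac{5 \theta}{4} \right)}}{2} is an antiderivative of f.
Check: d/d\theta[\frac{3 \cos{\left(\theta^{2} - \frac{5 \theta}{4} \right)}}{2}] = - 3 \theta \sin{\left(\theta^{2} - \frac{5 \theta}{4} \right)} + \frac{15 \sin{\left(\theta^{2} - \frac{5 \theta}{4} \right)}}{8}, which equals f(\theta).
F(4) = \frac{3 \cos{\left(11 \right)}}{2}; F(-1) = \frac{3 \cos{\left(\frac{9}{4} \right)}}{2}.
Integral = F(4) - F(-1) = \frac{3 \cos{\left(11 \right)}}{2} - \frac{3 \cos{\left(\frac{9}{4} \right)}}{2}.

Antiderivative: F(\theta) = \frac{3 \cos{\left(\theta^{2} - \frac{5 \theta}{4} \right)}}{2}; value = \frac{3 \cos{\left(11 \right)}}{2} - \frac{3 \cos{\left(\frac{9}{4} \right)}}{2}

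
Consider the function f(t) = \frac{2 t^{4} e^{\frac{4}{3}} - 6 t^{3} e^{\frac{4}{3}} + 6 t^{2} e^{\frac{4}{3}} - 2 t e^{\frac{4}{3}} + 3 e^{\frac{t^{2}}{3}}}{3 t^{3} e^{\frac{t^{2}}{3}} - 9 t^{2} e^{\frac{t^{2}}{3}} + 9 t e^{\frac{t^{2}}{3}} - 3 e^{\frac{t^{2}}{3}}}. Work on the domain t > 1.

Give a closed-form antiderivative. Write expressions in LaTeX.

An antiderivative is F(t) = \frac{- 2 t^{2} + 4 t - \frac{e^{\frac{t^{2}}{3}}}{e^{\frac{4}{3}}} - 2}{\frac{2 t^{2} e^{\frac{t^{2}}{3}}}{e^{\frac{4}{3}}} - \frac{4 t e^{\frac{t^{2}}{3}}}{e^{\frac{4}{3}}} + \frac{2 e^{\frac{t^{2}}{3}}}{e^{\frac{4}{3}}}}.

Since d/dt undoes antidifferentiation here, F'(t) = f(t) is required of F(t).
Check: d/dt[\frac{- 2 t^{2} + 4 t - \frac{e^{\frac{t^{2}}{3}}}{e^{\frac{4}{3}}} - 2}{\frac{2 t^{2} e^{\frac{t^{2}}{3}}}{e^{\frac{4}{3}}} - \frac{4 t e^{\frac{t^{2}}{3}}}{e^{\frac{4}{3}}} + \frac{2 e^{\frac{t^{2}}{3}}}{e^{\frac{4}{3}}}}] = \frac{2 t^{4} e^{4} - 6 t^{3} e^{4} + 6 t^{2} e^{4} - 2 t e^{4} + 3 e^{\frac{8}{3}} e^{\frac{t^{2}}{3}}}{3 t^{3} e^{\frac{8}{3}} e^{\frac{t^{2}}{3}} - 9 t^{2} e^{\frac{8}{3}} e^{\frac{t^{2}}{3}} + 9 t e^{\frac{8}{3}} e^{\frac{t^{2}}{3}} - 3 e^{\frac{8}{3}} e^{\frac{t^{2}}{3}}}, which equals f(t).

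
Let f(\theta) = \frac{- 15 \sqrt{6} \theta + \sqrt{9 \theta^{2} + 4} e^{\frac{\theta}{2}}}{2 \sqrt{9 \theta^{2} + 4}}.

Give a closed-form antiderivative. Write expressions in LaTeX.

Check any antiderivative F(\theta) by computing F'(\theta) and comparing it with f(\theta).
Check: d/d\theta[- \frac{5 \sqrt{6} \sqrt{9 \theta^{2} + 4}}{6} + e^{\frac{\theta}{2}}] = \frac{- 15 \sqrt{6} \theta + \sqrt{9 \theta^{2} + 4} e^{\frac{\theta}{2}}}{2 \sqrt{9 \theta^{2} + 4}} = f(\theta).

An antiderivative is F(\theta) = - \frac{5 \sqrt{6} \sqrt{9 \theta^{2} + 4}}{6} + e^{\frac{\theta}{2}}.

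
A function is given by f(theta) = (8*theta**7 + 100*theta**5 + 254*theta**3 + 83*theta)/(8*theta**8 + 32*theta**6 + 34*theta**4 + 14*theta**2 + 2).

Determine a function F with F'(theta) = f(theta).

Recover f(theta) by differentiating a candidate F(theta); any mismatch rules it out.
Check: d/dtheta[log(theta**4 + 3*theta**2 + 1)/4 - 5/(theta**2 + 1/2)] = (8*theta**7 + 100*theta**5 + 254*theta**3 + 83*theta)/(8*theta**8 + 32*theta**6 + 34*theta**4 + 14*theta**2 + 2) = f(theta).

An antiderivative is F(theta) = log(theta**4 + 3*theta**2 + 1)/4 - 5/(theta**2 + 1/2).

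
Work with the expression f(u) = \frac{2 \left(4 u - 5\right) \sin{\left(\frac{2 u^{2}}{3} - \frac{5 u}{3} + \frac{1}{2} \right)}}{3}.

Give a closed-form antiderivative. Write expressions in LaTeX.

The substitution w = \frac{2 u^{2}}{3} - \frac{5 u}{3} + \frac{1}{2} works: f is exactly (dF/dw)*(dw/du) for that inner function.
Check: d/du[- 2 \cos{\left(\frac{2 u^{2}}{3} - \frac{5 u}{3} + \frac{1}{2} \right)}] = \frac{8 u \sin{\left(\frac{2 u^{2}}{3} - \frac{5 u}{3} + \frac{1}{2} \right)}}{3} - \frac{10 \sin{\left(\frac{2 u^{2}}{3} - \frac{5 u}{3} + \frac{1}{2} \right)}}{3}, which equals f(u).

An antiderivative is F(u) = - 2 \cos{\left(\frac{2 u^{2}}{3} - \frac{5 u}{3} + \frac{1}{2} \right)}.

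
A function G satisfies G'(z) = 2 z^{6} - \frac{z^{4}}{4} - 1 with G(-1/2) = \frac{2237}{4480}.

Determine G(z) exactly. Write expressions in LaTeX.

G(z) = \frac{2 z^{7}}{7} - \frac{z^{5}}{20} - z

Integrate term by term and add the pieces.
A general antiderivative is \frac{2 z^{7}}{7} - \frac{z^{5}}{20} - z + C.
The condition gives C = \frac{2237}{4480} - (\frac{2237}{4480}) = 0.
So G(z) = \frac{2 z^{7}}{7} - \frac{z^{5}}{20} - z.
Check: d/dz[\frac{2 z^{7}}{7} - \frac{z^{5}}{20} - z] = 2 z^{6} - \frac{z^{4}}{4} - 1 = G'(z).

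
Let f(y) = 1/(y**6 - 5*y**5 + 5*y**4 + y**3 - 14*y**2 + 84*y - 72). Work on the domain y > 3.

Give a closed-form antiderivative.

Factor the denominator ((y - 3)**2*(y - 1)*(y + 2)*(y**2 + 4)) and decompose: f = -(41*y + 6)/(6760*(y**2 + 4)) - 1/(600*(y + 2)) + 1/(60*(y - 1)) - 151/(16900*(y - 3)) + 1/(130*(y - 3)**2); each piece integrates to a log, atan, or power term.
Check: d/dy[(-1812*(y - 3)*log(y - 3) + 3380*(y - 3)*log(y - 1) - 338*(y - 3)*log(y + 2) - 615*(y - 3)*log(y**2 + 4) - 90*(y - 3)*atan(y/2) - 1560)/(202800*(y - 3))] = 1/(y**6 - 5*y**5 + 5*y**4 + y**3 - 14*y**2 + 84*y - 72) = f(y).

An antiderivative is F(y) = (-1812*(y - 3)*log(y - 3) + 3380*(y - 3)*log(y - 1) - 338*(y - 3)*log(y + 2) - 615*(y - 3)*log(y**2 + 4) - 90*(y - 3)*atan(y/2) - 1560)/(202800*(y - 3)).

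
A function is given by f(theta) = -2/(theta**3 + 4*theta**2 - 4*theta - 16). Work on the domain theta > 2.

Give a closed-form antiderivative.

Factor the denominator ((theta - 2)*(theta + 2)*(theta + 4)) and decompose: f = -1/(6*(theta + 4)) + 1/(4*(theta + 2)) - 1/(12*(theta - 2)); each piece integrates to a log, atan, or power term.
Check: d/dtheta[-log(theta - 2)/12 + log(theta + 2)/4 - log(theta + 4)/6] = -2/(theta**3 + 4*theta**2 - 4*theta - 16) = f(theta).

An antiderivative is F(theta) = -log(theta - 2)/12 + log(theta + 2)/4 - log(theta + 4)/6.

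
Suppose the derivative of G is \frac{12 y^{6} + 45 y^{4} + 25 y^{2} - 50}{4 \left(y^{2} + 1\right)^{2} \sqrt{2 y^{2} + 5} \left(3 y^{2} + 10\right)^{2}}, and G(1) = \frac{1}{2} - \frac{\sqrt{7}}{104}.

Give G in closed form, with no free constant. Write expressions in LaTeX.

For G(y) to be correct, d/dy[G] must agree with the stated G'(y) identically.
A general antiderivative is - \frac{y \sqrt{2 y^{2} + 5}}{8 \left(\frac{y^{2}}{2} + \frac{5}{3}\right) \left(3 y^{2} + 3\right)} + C.
The condition gives C = \frac{1}{2} - \frac{\sqrt{7}}{104} - (- \frac{\sqrt{7}}{104}) = \frac{1}{2}.
So G(y) = \frac{6 y^{4} + 26 y^{2} - y \sqrt{2 y^{2} + 5} + 20}{4 \left(y^{2} + 1\right) \left(3 y^{2} + 10\right)}.
Check: d/dy[\frac{6 y^{4} + 26 y^{2} - y \sqrt{2 y^{2} + 5} + 20}{4 \left(y^{2} + 1\right) \left(3 y^{2} + 10\right)}] = \frac{12 y^{6} + 45 y^{4} + 25 y^{2} - 50}{36 y^{8} \sqrt{2 y^{2} + 5} + 312 y^{6} \sqrt{2 y^{2} + 5} + 916 y^{4} \sqrt{2 y^{2} + 5} + 1040 y^{2} \sqrt{2 y^{2} + 5} + 400 \sqrt{2 y^{2} + 5}}, which equals G'(y).

G(y) = \frac{6 y^{4} + 26 y^{2} - y \sqrt{2 y^{2} + 5} + 20}{4 \left(y^{2} + 1\right) \left(3 y^{2} + 10\right)}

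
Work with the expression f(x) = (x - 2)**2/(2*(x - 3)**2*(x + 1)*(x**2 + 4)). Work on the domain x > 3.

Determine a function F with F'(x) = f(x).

Factor the denominator (2*(x - 3)**2*(x + 1)*(x**2 + 4)) and decompose: f = -2*(29*x - 4)/(845*(x**2 + 4)) + 9/(160*(x + 1)) + 67/(5408*(x - 3)) + 1/(104*(x - 3)**2); each piece integrates to a log, atan, or power term.
Check: d/dx[(335*(x - 3)*log(x - 3) + 1521*(x - 3)*log(x + 1) - 928*(x - 3)*log(x**2 + 4) + 128*(x - 3)*atan(x/2) - 260)/(27040*(x - 3))] = (x**2 - 4*x + 4)/(2*x**5 - 10*x**4 + 14*x**3 - 22*x**2 + 24*x + 72), which equals f(x).

An antiderivative is F(x) = (335*(x - 3)*log(x - 3) + 1521*(x - 3)*log(x + 1) - 928*(x - 3)*log(x**2 + 4) + 128*(x - 3)*atan(x/2) - 260)/(27040*(x - 3)).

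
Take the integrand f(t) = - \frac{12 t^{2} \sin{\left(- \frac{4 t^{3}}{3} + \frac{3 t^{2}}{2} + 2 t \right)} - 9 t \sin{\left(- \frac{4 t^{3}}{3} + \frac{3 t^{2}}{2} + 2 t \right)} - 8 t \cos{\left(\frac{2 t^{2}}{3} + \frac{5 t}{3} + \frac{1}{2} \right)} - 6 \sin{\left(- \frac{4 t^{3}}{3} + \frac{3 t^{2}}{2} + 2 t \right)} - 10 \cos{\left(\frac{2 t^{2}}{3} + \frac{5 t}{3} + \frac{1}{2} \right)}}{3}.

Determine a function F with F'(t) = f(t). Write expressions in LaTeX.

An antiderivative is F(t) = 2 \sin{\left(\frac{2 t^{2}}{3} + \frac{5 t}{3} + \frac{1}{2} \right)} - \cos{\left(- \frac{4 t^{3}}{3} + \frac{3 t^{2}}{2} + 2 t \right)}.

A first test for any F(t): its t-derivative must equal f(t) identically.
Check: d/dt[2 \sin{\left(\frac{2 t^{2}}{3} + \frac{5 t}{3} + \frac{1}{2} \right)} - \cos{\left(- \frac{4 t^{3}}{3} + \frac{3 t^{2}}{2} + 2 t \right)}] = - 4 t^{2} \sin{\left(- \frac{4 t^{3}}{3} + \frac{3 t^{2}}{2} + 2 t \right)} + 3 t \sin{\left(- \frac{4 t^{3}}{3} + \frac{3 t^{2}}{2} + 2 t \right)} + \frac{8 t \cos{\left(\frac{2 t^{2}}{3} + \frac{5 t}{3} + \frac{1}{2} \right)}}{3} + 2 \sin{\left(- \frac{4 t^{3}}{3} + \frac{3 t^{2}}{2} + 2 t \right)} + \frac{10 \cos{\left(\frac{2 t^{2}}{3} + \frac{5 t}{3} + \frac{1}{2} \right)}}{3}, which equals f(t).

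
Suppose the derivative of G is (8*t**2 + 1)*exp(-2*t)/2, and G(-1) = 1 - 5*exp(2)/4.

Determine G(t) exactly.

G'(t) has the shape u'v + uv' for u = -2*t**2 - 2*t - 5/4 and v = exp(-2*t) — it is the derivative of the product u*v.
A general antiderivative is (-8*t**2 - 8*t - 5)*exp(-2*t)/4 + C.
The condition gives C = 1 - 5*exp(2)/4 - (-5*exp(2)/4) = 1.
So G(t) = -(8*t**2 + 8*t - 4*exp(2*t) + 5)*exp(-2*t)/4.
Check: d/dt[-(8*t**2 + 8*t - 4*exp(2*t) + 5)*exp(-2*t)/4] = (8*t**2 + 1)*exp(-2*t)/2 = G'(t).

G(t) = -(8*t**2 + 8*t - 4*exp(2*t) + 5)*exp(-2*t)/4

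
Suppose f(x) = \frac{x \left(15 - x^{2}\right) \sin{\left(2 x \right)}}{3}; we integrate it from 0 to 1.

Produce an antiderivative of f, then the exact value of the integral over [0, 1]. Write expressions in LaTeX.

Antiderivative: F(x) = \frac{x^{3} \cos{\left(2 x \right)}}{6} - \frac{x^{2} \sin{\left(2 x \right)}}{4} - \frac{11 x \cos{\left(2 x \right)}}{4} + \frac{11 \sin{\left(2 x \right)}}{8}; value = \frac{9 \sin{\left(2 \right)}}{8} - \frac{31 \cos{\left(2 \right)}}{12}

A candidate is checked by its d/dx: the result must match f(x).
F(x) = \frac{x^{3} \cos{\left(2 x \right)}}{6} - \frac{x^{2} \sin{\left(2 x \right)}}{4} - \frac{11 x \cos{\left(2 x \right)}}{4} + \frac{11 \sin{\left(2 x \right)}}{8} is an antiderivative of f.
Check: d/dx[\frac{x^{3} \cos{\left(2 x \right)}}{6} - \frac{x^{2} \sin{\left(2 x \right)}}{4} - \frac{11 x \cos{\left(2 x \right)}}{4} + \frac{11 \sin{\left(2 x \right)}}{8}] = - \frac{x^{3} \sin{\left(2 x \right)}}{3} + 5 x \sin{\left(2 x \right)}, which equals f(x).
F(1) = \frac{9 \sin{\left(2 \right)}}{8} - \frac{31 \cos{\left(2 \right)}}{12}; F(0) = 0.
Integral = F(1) - F(0) = \frac{9 \sin{\left(2 \right)}}{8} - \frac{31 \cos{\left(2 \right)}}{12}.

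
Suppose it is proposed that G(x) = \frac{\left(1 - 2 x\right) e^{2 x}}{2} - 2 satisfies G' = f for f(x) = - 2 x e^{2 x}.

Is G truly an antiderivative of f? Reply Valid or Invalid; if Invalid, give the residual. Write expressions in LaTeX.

Valid - the claim checks out under differentiation.

d/dx[G] = - 2 x e^{2 x}
This equals f(x) exactly, so the claim holds.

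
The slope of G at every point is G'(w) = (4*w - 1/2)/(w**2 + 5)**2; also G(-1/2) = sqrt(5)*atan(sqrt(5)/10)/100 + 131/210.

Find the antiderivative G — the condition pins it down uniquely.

For G(w) to be correct, d/dw[G] must agree with the stated G'(w) identically.
A general antiderivative is (-w - 40)/(20*w**2 + 100) - sqrt(5)*atan(sqrt(5)*w/5)/100 + C.
The condition gives C = sqrt(5)*atan(sqrt(5)/10)/100 + 131/210 - (-79/210 + sqrt(5)*atan(sqrt(5)/10)/100) = 1.
So G(w) = (100*w**2 - 5*w - sqrt(5)*(w**2 + 5)*atan(sqrt(5)*w/5) + 300)/(100*(w**2 + 5)).
Check: d/dw[(100*w**2 - 5*w - sqrt(5)*(w**2 + 5)*atan(sqrt(5)*w/5) + 300)/(100*(w**2 + 5))] = (8*w - 1)/(2*w**4 + 20*w**2 + 50), which equals G'(w).

G(w) = (100*w**2 - 5*w - sqrt(5)*(w**2 + 5)*atan(sqrt(5)*w/5) + 300)/(100*(w**2 + 5))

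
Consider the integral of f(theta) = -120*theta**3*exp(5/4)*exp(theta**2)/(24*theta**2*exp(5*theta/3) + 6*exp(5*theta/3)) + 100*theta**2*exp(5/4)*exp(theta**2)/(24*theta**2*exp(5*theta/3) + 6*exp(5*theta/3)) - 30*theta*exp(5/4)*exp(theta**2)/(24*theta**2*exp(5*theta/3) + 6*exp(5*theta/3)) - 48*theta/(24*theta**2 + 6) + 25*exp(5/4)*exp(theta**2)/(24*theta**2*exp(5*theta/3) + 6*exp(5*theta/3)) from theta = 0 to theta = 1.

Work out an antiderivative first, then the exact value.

Antiderivative: F(theta) = -log(2*theta**2 + 1/2) - 5*exp(5/4)*exp(-5*theta/3)*exp(theta**2)/2; value = -5*exp(7/12)/2 - log(5/2) - log(2) + 5*exp(5/4)/2

Integrate term by term and add the pieces.
F(theta) = -log(2*theta**2 + 1/2) - 5*exp(5/4)*exp(-5*theta/3)*exp(theta**2)/2 is an antiderivative of f.
Check: d/dtheta[-log(2*theta**2 + 1/2) - 5*exp(5/4)*exp(-5*theta/3)*exp(theta**2)/2] = (-120*theta**3*exp(5/4)*exp(theta**2) + 100*theta**2*exp(5/4)*exp(theta**2) - 48*theta*exp(5*theta/3) - 30*theta*exp(5/4)*exp(theta**2) + 25*exp(5/4)*exp(theta**2))/(24*theta**2*exp(5*theta/3) + 6*exp(5*theta/3)), which equals f(theta).
F(1) = -5*exp(7/12)/2 - log(5/2); F(0) = -5*exp(5/4)/2 + log(2).
Integral = F(1) - F(0) = -5*exp(7/12)/2 - log(5/2) - log(2) + 5*exp(5/4)/2.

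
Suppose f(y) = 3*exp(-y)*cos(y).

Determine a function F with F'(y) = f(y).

Recover f(y) by differentiating a candidate F(y); any mismatch rules it out.
Check: d/dy[(3*sin(y) - 3*cos(y))*exp(-y)/2] = 3*exp(-y)*cos(y) = f(y).

An antiderivative is F(y) = (3*sin(y) - 3*cos(y))*exp(-y)/2.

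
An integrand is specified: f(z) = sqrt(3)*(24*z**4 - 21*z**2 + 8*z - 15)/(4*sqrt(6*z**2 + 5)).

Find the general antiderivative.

Recognize the product-rule pattern: f = u'v + uv' with u = -3*sqrt(2*z**2 + 5/3)/4, v = -z**3 + 3*z - 4/3, so integration by parts undoes it.
Check: d/dz[sqrt(3)*sqrt(6*z**2 + 5)*(3*z**3 - 9*z + 4)/12] = (24*sqrt(3)*z**4 - 21*sqrt(3)*z**2 + 8*sqrt(3)*z - 15*sqrt(3))/(4*sqrt(6*z**2 + 5)), which equals f(z).

F(z) = sqrt(3)*sqrt(6*z**2 + 5)*(3*z**3 - 9*z + 4)/12 + C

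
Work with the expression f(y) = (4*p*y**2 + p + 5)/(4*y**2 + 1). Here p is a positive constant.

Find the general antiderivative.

An antiderivative F(y) passes only if d/dy[F] lands on f(y) exactly.
Check: d/dy[(2*p*y + 5*atan(2*y))/2] = (4*p*y**2 + p + 5)/(4*y**2 + 1) = f(y).

F(y) = (2*p*y + 5*atan(2*y))/2 + C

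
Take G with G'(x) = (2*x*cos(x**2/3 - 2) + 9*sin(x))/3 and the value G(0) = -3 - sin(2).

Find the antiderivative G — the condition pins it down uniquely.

G(x) = sin(x**2/3 - 2) - 3*cos(x)

Differentiate the proposed G(x) back; it has to land on the given G'(x).
A general antiderivative is sin(x**2/3 - 2) - 3*cos(x) + C.
The condition gives C = -3 - sin(2) - (-3 - sin(2)) = 0.
So G(x) = sin(x**2/3 - 2) - 3*cos(x).
Check: d/dx[sin(x**2/3 - 2) - 3*cos(x)] = 2*x*cos(x**2/3 - 2)/3 + 3*sin(x), which equals G'(x).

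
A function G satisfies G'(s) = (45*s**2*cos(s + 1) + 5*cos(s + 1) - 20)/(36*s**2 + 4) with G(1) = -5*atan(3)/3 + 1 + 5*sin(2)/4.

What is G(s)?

A candidate passes only if d/ds[G] lands on the given G'(s) exactly.
A general antiderivative is 5*sin(s + 1)/4 - 5*atan(3*s)/3 + C.
The condition gives C = -5*atan(3)/3 + 1 + 5*sin(2)/4 - (-5*atan(3)/3 + 5*sin(2)/4) = 1.
So G(s) = 5*sin(s + 1)/4 - 5*atan(3*s)/3 + 1.
Check: d/ds[5*sin(s + 1)/4 - 5*atan(3*s)/3 + 1] = (45*s**2*cos(s + 1) + 5*cos(s + 1) - 20)/(36*s**2 + 4) = G'(s).

G(s) = 5*sin(s + 1)/4 - 5*atan(3*s)/3 + 1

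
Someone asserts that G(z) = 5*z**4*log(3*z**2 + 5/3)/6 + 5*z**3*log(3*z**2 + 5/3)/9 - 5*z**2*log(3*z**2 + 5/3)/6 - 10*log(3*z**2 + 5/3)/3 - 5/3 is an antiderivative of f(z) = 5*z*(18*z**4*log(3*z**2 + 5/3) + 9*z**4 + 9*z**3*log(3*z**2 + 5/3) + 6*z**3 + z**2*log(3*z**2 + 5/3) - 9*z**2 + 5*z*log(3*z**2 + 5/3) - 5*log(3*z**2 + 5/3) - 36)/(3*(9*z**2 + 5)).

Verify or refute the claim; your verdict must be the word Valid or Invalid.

Valid: G'(z) = f(z).

d/dz[G] = (90*z**5*log(3*z**2 + 5/3) + 45*z**5 + 45*z**4*log(3*z**2 + 5/3) + 30*z**4 + 5*z**3*log(3*z**2 + 5/3) - 45*z**3 + 25*z**2*log(3*z**2 + 5/3) - 25*z*log(3*z**2 + 5/3) - 180*z)/(27*z**2 + 15)
This equals f(z) exactly, so the claim holds.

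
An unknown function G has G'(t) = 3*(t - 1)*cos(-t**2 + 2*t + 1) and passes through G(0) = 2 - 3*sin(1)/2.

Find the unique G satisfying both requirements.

The substitution u = -t**2 + 2*t + 1 works: G'(t) is exactly (dG/du)*(du/dt) for that inner function.
A general antiderivative is -3*sin(-t**2 + 2*t + 1)/2 + C.
The condition gives C = 2 - 3*sin(1)/2 - (-3*sin(1)/2) = 2.
So G(t) = 2 - 3*sin(-t**2 + 2*t + 1)/2.
Check: d/dt[2 - 3*sin(-t**2 + 2*t + 1)/2] = 3*t*cos(-t**2 + 2*t + 1) - 3*cos(-t**2 + 2*t + 1), which equals G'(t).

G(t) = 2 - 3*sin(-t**2 + 2*t + 1)/2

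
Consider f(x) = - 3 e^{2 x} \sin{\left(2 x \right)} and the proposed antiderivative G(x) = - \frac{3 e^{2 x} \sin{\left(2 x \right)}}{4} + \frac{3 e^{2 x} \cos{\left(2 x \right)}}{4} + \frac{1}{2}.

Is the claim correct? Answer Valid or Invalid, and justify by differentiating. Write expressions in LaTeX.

d/dx[G] = - 3 e^{2 x} \sin{\left(2 x \right)}
This equals f(x) exactly, so the claim holds.

Valid - differentiating G returns exactly f.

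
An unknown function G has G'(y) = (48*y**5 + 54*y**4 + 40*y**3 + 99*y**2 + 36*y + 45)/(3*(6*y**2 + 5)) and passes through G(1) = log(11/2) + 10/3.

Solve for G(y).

G(y) = 2*y**4/3 + y**3 + 3*y + log(3*y**2 + 5/2) - 4/3

Any candidate G(y) must reproduce the stated G'(y) exactly.
A general antiderivative is 2*y**4/3 + y**3 + 3*y + log(3*y**2 + 5/2) - 4/3 + C.
The condition gives C = log(11/2) + 10/3 - (log(11/2) + 10/3) = 0.
So G(y) = 2*y**4/3 + y**3 + 3*y + log(3*y**2 + 5/2) - 4/3.
Check: d/dy[2*y**4/3 + y**3 + 3*y + log(3*y**2 + 5/2) - 4/3] = (48*y**5 + 54*y**4 + 40*y**3 + 99*y**2 + 36*y + 45)/(18*y**2 + 15), which equals G'(y).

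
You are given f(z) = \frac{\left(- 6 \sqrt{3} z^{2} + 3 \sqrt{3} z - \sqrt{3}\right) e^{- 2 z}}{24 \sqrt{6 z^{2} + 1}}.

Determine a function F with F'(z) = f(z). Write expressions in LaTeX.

An antiderivative is F(z) = \frac{\sqrt{2 z^{2} + \frac{1}{3}} e^{- 2 z}}{16}.

f has the shape u'v + uv' for u = \frac{\sqrt{2 z^{2} + \frac{1}{3}}}{16} and v = e^{- 2 z} — it is the derivative of the product u*v.
Check: d/dz[\frac{\sqrt{2 z^{2} + \frac{1}{3}} e^{- 2 z}}{16}] = \frac{\sqrt{3} \left(- 6 z^{2} + 3 z - 1\right) e^{- 2 z}}{24 \sqrt{6 z^{2} + 1}}, which equals f(z).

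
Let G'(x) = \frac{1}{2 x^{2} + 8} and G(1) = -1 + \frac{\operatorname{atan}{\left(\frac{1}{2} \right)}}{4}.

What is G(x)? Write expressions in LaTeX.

Check a candidate G(x) by differentiating: d/dx[G] must match the given G'(x).
A general antiderivative is \frac{\operatorname{atan}{\left(\frac{x}{2} \right)}}{4} + C.
The condition gives C = -1 + \frac{\operatorname{atan}{\left(\frac{1}{2} \right)}}{4} - (\frac{\operatorname{atan}{\left(\frac{1}{2} \right)}}{4}) = -1.
So G(x) = \frac{\operatorname{atan}{\left(\frac{x}{2} \right)}}{4} - 1.
Check: d/dx[\frac{\operatorname{atan}{\left(\frac{x}{2} \right)}}{4} - 1] = \frac{1}{2 x^{2} + 8} = G'(x).

G(x) = \frac{\operatorname{atan}{\left(\frac{x}{2} \right)}}{4} - 1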